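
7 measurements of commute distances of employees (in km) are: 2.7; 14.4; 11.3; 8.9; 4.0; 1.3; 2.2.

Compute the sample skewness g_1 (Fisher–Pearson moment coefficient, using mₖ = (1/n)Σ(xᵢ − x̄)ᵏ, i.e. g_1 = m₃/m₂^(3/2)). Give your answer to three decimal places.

0.501

x̄ = (2.7 + 14.4 + 11.3 + 8.9 + 4.0 + 1.3 + 2.2) / 7 = 6.4000
deviations (xᵢ − x̄): -3.7000, 8.0000, 4.9000, 2.5000, -2.4000, -5.1000, -4.2000
Σ(xᵢ − x̄)² = 157.3600 ⇒ m₂ = 157.3600/7 = 22.48000
Σ(xᵢ − x̄)³ = 374.0580 ⇒ m₃ = 374.0580/7 = 53.43686
m₂^(3/2) = 22.48000^(1.5) = 106.58460
g_1 = m₃ / m₂^(3/2) = 53.43686 / 106.58460 ≈ 0.501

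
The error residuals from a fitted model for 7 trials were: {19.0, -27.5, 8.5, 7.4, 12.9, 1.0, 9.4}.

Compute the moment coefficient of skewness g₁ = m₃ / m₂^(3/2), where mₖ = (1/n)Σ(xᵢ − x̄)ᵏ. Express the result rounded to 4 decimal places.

x̄ = (19.0 - 27.5 + 8.5 + 7.4 + 12.9 + 1.0 + 9.4) / 7 = 4.3857
deviations (xᵢ − x̄): 14.6143, -31.8857, 4.1143, 3.0143, 8.5143, -3.3857, 5.0143
Σ(xᵢ − x̄)² = 1365.3886 ⇒ m₂ = 1365.3886/7 = 195.05551
Σ(xᵢ − x̄)³ = -28495.3643 ⇒ m₃ = -28495.3643/7 = -4070.76633
m₂^(3/2) = 195.05551^(1.5) = 2724.18963
g₁ = m₃ / m₂^(3/2) = -4070.76633 / 2724.18963 ≈ -1.4943

-1.4943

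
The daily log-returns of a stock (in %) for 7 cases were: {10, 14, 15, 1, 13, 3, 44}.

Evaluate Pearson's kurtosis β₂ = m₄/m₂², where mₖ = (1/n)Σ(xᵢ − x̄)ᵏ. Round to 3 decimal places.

x̄ = 14.2857
Σ(xᵢ − x̄)² = 1207.4286 ⇒ m₂ = 172.48980
Σ(xᵢ − x̄)⁴ = 827299.5335 ⇒ m₄ = 118185.64765
m₂² = 29752.72970
β₂ = m₄/m₂² = 118185.64765 / 29752.72970 ≈ 3.972

3.972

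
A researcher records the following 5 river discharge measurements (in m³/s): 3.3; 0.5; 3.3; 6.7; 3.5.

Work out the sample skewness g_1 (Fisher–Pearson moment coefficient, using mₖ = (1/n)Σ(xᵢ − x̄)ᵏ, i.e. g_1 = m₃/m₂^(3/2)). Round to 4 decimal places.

x̄ = (3.3 + 0.5 + 3.3 + 6.7 + 3.5) / 5 = 3.4600
deviations (xᵢ − x̄): -0.1600, -2.9600, -0.1600, 3.2400, 0.0400
Σ(xᵢ − x̄)² = 19.3120 ⇒ m₂ = 19.3120/5 = 3.86240
Σ(xᵢ − x̄)³ = 8.0698 ⇒ m₃ = 8.0698/5 = 1.61395
m₂^(3/2) = 3.86240^(1.5) = 7.59077
g_1 = m₃ / m₂^(3/2) = 1.61395 / 7.59077 ≈ 0.2126

0.2126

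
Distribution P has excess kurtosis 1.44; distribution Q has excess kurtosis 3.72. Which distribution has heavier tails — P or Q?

Higher excess kurtosis ⇒ heavier tails relative to the normal distribution.
1.44 vs 3.72: the larger is 3.72, so Q has heavier tails.

Q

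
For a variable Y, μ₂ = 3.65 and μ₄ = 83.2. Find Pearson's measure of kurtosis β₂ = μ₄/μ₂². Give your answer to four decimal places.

6.2451

μ₂² = 3.65² = 13.32250
μ₄/μ₂² = 83.2 / 13.32250 = 6.24507
β₂ ≈ 6.2451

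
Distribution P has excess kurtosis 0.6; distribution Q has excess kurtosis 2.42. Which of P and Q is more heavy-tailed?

Q

Higher excess kurtosis ⇒ heavier tails relative to the normal distribution.
0.6 vs 2.42: the larger is 2.42, so Q has heavier tails.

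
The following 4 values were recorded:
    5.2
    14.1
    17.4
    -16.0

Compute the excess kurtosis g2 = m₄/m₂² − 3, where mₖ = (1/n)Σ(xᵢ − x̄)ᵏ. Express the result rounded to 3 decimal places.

-0.998

x̄ = 5.1750
Σ(xᵢ − x̄)² = 677.4875 ⇒ m₂ = 169.37188
Σ(xᵢ − x̄)⁴ = 229725.6928 ⇒ m₄ = 57431.42320
m₂² = 28686.83204
g2 = m₄/m₂² − 3 = 2.00201 − 3 ≈ -0.998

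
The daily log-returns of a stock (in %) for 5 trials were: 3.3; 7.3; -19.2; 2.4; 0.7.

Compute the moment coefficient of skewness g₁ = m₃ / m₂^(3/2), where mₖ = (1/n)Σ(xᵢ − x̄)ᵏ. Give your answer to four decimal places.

x̄ = (3.3 + 7.3 - 19.2 + 2.4 + 0.7) / 5 = -1.1000
deviations (xᵢ − x̄): 4.4000, 8.4000, -18.1000, 3.5000, 1.8000
Σ(xᵢ − x̄)² = 433.0200 ⇒ m₂ = 433.0200/5 = 86.60400
Σ(xᵢ − x̄)³ = -5203.1460 ⇒ m₃ = -5203.1460/5 = -1040.62920
m₂^(3/2) = 86.60400^(1.5) = 805.94782
g₁ = m₃ / m₂^(3/2) = -1040.62920 / 805.94782 ≈ -1.2912

-1.2912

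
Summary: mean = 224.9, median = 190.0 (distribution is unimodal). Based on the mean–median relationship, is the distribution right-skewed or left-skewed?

mean − median = 224.9 − 190.0 = 34.9
mean > median ⇒ the longer tail is on the right ⇒ right-skewed (positively skewed).

right-skewed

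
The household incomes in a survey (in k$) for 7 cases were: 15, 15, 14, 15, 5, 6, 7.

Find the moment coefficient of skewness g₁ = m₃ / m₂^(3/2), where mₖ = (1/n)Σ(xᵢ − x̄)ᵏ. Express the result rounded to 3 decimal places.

-0.317

x̄ = (15 + 15 + 14 + 15 + 5 + 6 + 7) / 7 = 11.0000
deviations (xᵢ − x̄): 4.0000, 4.0000, 3.0000, 4.0000, -6.0000, -5.0000, -4.0000
Σ(xᵢ − x̄)² = 134.0000 ⇒ m₂ = 134.0000/7 = 19.14286
Σ(xᵢ − x̄)³ = -186.0000 ⇒ m₃ = -186.0000/7 = -26.57143
m₂^(3/2) = 19.14286^(1.5) = 83.75488
g₁ = m₃ / m₂^(3/2) = -26.57143 / 83.75488 ≈ -0.317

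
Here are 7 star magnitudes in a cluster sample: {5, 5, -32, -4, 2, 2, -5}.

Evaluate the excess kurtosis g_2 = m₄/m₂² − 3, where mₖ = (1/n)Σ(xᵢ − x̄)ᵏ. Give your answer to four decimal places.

1.3289

x̄ = -3.8571
Σ(xᵢ − x̄)² = 1018.8571 ⇒ m₂ = 145.55102
Σ(xᵢ − x̄)⁴ = 641960.3382 ⇒ m₄ = 91708.61974
m₂² = 21185.09954
g_2 = m₄/m₂² − 3 = 4.32892 − 3 ≈ 1.3289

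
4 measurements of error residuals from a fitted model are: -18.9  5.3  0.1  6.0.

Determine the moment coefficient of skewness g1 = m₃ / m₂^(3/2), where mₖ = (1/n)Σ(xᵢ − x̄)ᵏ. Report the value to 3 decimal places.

x̄ = (-18.9 + 5.3 + 0.1 + 6.0) / 4 = -1.8750
deviations (xᵢ − x̄): -17.0250, 7.1750, 1.9750, 7.8750
Σ(xᵢ − x̄)² = 407.2475 ⇒ m₂ = 407.2475/4 = 101.81188
Σ(xᵢ − x̄)³ = -4069.2566 ⇒ m₃ = -4069.2566/4 = -1017.31416
m₂^(3/2) = 101.81188^(1.5) = 1027.30086
g1 = m₃ / m₂^(3/2) = -1017.31416 / 1027.30086 ≈ -0.990

-0.990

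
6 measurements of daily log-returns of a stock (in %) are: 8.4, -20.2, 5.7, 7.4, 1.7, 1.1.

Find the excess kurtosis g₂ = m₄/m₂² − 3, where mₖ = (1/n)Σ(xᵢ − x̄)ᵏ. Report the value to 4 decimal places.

x̄ = 0.6833
Σ(xᵢ − x̄)² = 567.1483 ⇒ m₂ = 94.52472
Σ(xᵢ − x̄)⁴ = 196410.6319 ⇒ m₄ = 32735.10531
m₂² = 8934.92311
g₂ = m₄/m₂² − 3 = 3.66373 − 3 ≈ 0.6637

0.6637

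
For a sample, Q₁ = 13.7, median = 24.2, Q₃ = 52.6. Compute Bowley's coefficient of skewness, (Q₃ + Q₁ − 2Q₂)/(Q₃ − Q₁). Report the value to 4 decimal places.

numerator: Q₃ + Q₁ − 2Q₂ = 52.6 + 13.7 − 2×24.2 = 17.9000
denominator: Q₃ − Q₁ = 52.6 − 13.7 = 38.9000
Bowley skewness = 17.9000 / 38.9000 ≈ 0.4602

0.4602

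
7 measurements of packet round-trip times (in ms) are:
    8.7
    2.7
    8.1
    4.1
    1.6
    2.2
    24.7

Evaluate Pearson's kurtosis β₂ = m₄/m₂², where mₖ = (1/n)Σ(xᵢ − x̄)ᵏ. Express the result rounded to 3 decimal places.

4.091

x̄ = 7.4429
Σ(xᵢ − x̄)² = 395.1171 ⇒ m₂ = 56.44531
Σ(xᵢ − x̄)⁴ = 91244.7929 ⇒ m₄ = 13034.97042
m₂² = 3186.07258
β₂ = m₄/m₂² = 13034.97042 / 3186.07258 ≈ 4.091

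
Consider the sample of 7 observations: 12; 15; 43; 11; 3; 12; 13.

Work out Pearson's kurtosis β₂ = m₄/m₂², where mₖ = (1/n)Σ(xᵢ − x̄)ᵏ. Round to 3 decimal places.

x̄ = 15.5714
Σ(xᵢ − x̄)² = 963.7143 ⇒ m₂ = 137.67347
Σ(xᵢ − x̄)⁴ = 591778.0466 ⇒ m₄ = 84539.72095
m₂² = 18953.98417
β₂ = m₄/m₂² = 84539.72095 / 18953.98417 ≈ 4.460

4.460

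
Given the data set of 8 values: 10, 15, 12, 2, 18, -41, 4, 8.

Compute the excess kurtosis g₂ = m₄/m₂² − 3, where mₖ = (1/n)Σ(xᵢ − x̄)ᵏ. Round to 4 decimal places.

x̄ = 3.5000
Σ(xᵢ − x̄)² = 2460.0000 ⇒ m₂ = 307.50000
Σ(xᵢ − x̄)⁴ = 3990505.5000 ⇒ m₄ = 498813.18750
m₂² = 94556.25000
g₂ = m₄/m₂² − 3 = 5.27531 − 3 ≈ 2.2753

2.2753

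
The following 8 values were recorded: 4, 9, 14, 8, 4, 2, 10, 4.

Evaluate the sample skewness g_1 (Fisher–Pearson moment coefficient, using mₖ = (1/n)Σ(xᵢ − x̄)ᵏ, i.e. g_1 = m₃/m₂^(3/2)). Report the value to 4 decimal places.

x̄ = (4 + 9 + 14 + 8 + 4 + 2 + 10 + 4) / 8 = 6.8750
deviations (xᵢ − x̄): -2.8750, 2.1250, 7.1250, 1.1250, -2.8750, -4.8750, 3.1250, -2.8750
Σ(xᵢ − x̄)² = 114.8750 ⇒ m₂ = 114.8750/8 = 14.35938
Σ(xᵢ − x̄)³ = 216.0938 ⇒ m₃ = 216.0938/8 = 27.01172
m₂^(3/2) = 14.35938^(1.5) = 54.41308
g_1 = m₃ / m₂^(3/2) = 27.01172 / 54.41308 ≈ 0.4964

0.4964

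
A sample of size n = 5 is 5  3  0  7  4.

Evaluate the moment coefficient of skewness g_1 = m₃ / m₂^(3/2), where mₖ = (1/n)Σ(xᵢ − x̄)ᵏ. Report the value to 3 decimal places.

x̄ = (5 + 3 + 0 + 7 + 4) / 5 = 3.8000
deviations (xᵢ − x̄): 1.2000, -0.8000, -3.8000, 3.2000, 0.2000
Σ(xᵢ − x̄)² = 26.8000 ⇒ m₂ = 26.8000/5 = 5.36000
Σ(xᵢ − x̄)³ = -20.8800 ⇒ m₃ = -20.8800/5 = -4.17600
m₂^(3/2) = 5.36000^(1.5) = 12.40930
g_1 = m₃ / m₂^(3/2) = -4.17600 / 12.40930 ≈ -0.337

-0.337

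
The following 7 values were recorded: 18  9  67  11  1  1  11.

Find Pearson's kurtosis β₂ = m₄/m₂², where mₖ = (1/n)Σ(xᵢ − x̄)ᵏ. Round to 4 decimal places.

4.5566

x̄ = 16.8571
Σ(xᵢ − x̄)² = 3148.8571 ⇒ m₂ = 449.83673
Σ(xᵢ − x̄)⁴ = 6454355.1545 ⇒ m₄ = 922050.73636
m₂² = 202353.08788
β₂ = m₄/m₂² = 922050.73636 / 202353.08788 ≈ 4.5566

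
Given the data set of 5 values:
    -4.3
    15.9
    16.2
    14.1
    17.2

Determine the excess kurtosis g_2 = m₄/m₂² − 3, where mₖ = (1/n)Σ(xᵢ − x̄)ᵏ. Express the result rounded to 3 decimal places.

0.173

x̄ = 11.8200
Σ(xᵢ − x̄)² = 329.8280 ⇒ m₂ = 65.96560
Σ(xᵢ − x̄)⁴ = 69034.2547 ⇒ m₄ = 13806.85094
m₂² = 4351.46038
g_2 = m₄/m₂² − 3 = 3.17292 − 3 ≈ 0.173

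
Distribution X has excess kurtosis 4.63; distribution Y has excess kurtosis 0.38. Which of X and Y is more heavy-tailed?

Higher excess kurtosis ⇒ heavier tails relative to the normal distribution.
4.63 vs 0.38: the larger is 4.63, so X has heavier tails.

X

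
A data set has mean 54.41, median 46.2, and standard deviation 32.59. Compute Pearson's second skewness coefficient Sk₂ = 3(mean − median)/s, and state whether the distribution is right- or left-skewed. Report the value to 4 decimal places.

Sk₂ = 3(54.41 − 46.2) / 32.59 = 3 × 8.2100 / 32.59
    = 24.6300 / 32.59 ≈ 0.7558
Sk₂ > 0 ⇒ mean > median ⇒ right-skewed (positive skew).

0.7558, right-skewed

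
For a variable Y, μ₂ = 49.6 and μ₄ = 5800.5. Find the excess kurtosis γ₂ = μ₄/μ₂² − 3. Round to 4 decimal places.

μ₂² = 49.6² = 2460.16000
μ₄/μ₂² = 5800.5 / 2460.16000 = 2.35777
γ₂ = 2.35777 − 3 ≈ -0.6422

-0.6422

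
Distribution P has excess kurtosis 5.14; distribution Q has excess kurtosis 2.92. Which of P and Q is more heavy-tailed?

Higher excess kurtosis ⇒ heavier tails relative to the normal distribution.
5.14 vs 2.92: the larger is 5.14, so P has heavier tails.

P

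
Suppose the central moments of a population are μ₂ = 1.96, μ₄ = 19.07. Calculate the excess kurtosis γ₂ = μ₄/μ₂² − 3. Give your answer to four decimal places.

μ₂² = 1.96² = 3.84160
μ₄/μ₂² = 19.07 / 3.84160 = 4.96408
γ₂ = 4.96408 − 3 ≈ 1.9641

1.9641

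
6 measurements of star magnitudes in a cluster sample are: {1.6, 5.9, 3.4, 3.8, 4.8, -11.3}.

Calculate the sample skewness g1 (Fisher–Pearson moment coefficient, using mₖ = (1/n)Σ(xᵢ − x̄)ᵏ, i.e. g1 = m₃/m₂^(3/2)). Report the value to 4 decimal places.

-1.5899

x̄ = (1.6 + 5.9 + 3.4 + 3.8 + 4.8 - 11.3) / 6 = 1.3667
deviations (xᵢ − x̄): 0.2333, 4.5333, 2.0333, 2.4333, 3.4333, -12.6667
Σ(xᵢ − x̄)² = 202.8933 ⇒ m₂ = 202.8933/6 = 33.81556
Σ(xᵢ − x̄)³ = -1875.8324 ⇒ m₃ = -1875.8324/6 = -312.63874
m₂^(3/2) = 33.81556^(1.5) = 196.64132
g1 = m₃ / m₂^(3/2) = -312.63874 / 196.64132 ≈ -1.5899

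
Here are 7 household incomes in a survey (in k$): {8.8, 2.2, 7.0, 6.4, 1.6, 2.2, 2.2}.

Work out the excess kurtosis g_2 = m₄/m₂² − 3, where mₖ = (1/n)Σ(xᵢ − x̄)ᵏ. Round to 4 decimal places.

x̄ = 4.3429
Σ(xᵢ − x̄)² = 52.4571 ⇒ m₂ = 7.49388
Σ(xᵢ − x̄)⁴ = 582.2750 ⇒ m₄ = 83.18215
m₂² = 56.15820
g_2 = m₄/m₂² − 3 = 1.48121 − 3 ≈ -1.5188

-1.5188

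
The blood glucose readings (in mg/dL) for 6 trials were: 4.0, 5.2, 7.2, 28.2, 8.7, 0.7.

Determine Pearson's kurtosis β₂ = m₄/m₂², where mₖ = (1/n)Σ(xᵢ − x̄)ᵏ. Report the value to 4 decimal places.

3.6799

x̄ = 9.0000
Σ(xᵢ − x̄)² = 480.3000 ⇒ m₂ = 80.05000
Σ(xᵢ − x̄)⁴ = 141485.3010 ⇒ m₄ = 23580.88350
m₂² = 6408.00250
β₂ = m₄/m₂² = 23580.88350 / 6408.00250 ≈ 3.6799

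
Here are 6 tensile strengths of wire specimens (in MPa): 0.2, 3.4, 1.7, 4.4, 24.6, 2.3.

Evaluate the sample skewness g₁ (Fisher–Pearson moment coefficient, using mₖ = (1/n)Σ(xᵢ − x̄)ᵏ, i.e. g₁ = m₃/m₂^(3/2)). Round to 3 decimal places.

x̄ = (0.2 + 3.4 + 1.7 + 4.4 + 24.6 + 2.3) / 6 = 6.1000
deviations (xᵢ − x̄): -5.9000, -2.7000, -4.4000, -1.7000, 18.5000, -3.8000
Σ(xᵢ − x̄)² = 421.0400 ⇒ m₂ = 421.0400/6 = 70.17333
Σ(xᵢ − x̄)³ = 5961.5940 ⇒ m₃ = 5961.5940/6 = 993.59900
m₂^(3/2) = 70.17333^(1.5) = 587.83868
g₁ = m₃ / m₂^(3/2) = 993.59900 / 587.83868 ≈ 1.690

1.690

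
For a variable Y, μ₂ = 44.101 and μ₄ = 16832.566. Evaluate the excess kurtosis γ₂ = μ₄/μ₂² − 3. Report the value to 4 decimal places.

5.6547

μ₂² = 44.101² = 1944.89820
μ₄/μ₂² = 16832.566 / 1944.89820 = 8.65473
γ₂ = 8.65473 − 3 ≈ 5.6547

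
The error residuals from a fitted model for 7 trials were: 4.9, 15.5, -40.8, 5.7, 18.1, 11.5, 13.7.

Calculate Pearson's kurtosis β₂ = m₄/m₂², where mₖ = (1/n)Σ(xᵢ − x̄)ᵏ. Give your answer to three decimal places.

4.651

x̄ = 4.0857
Σ(xᵢ − x̄)² = 2492.0886 ⇒ m₂ = 356.01265
Σ(xᵢ − x̄)⁴ = 4126246.9890 ⇒ m₄ = 589463.85556
m₂² = 126745.00914
β₂ = m₄/m₂² = 589463.85556 / 126745.00914 ≈ 4.651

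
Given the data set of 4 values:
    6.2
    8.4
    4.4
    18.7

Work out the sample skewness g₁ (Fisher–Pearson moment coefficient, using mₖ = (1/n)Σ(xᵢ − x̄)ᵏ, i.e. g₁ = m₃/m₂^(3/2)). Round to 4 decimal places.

x̄ = (6.2 + 8.4 + 4.4 + 18.7) / 4 = 9.4250
deviations (xᵢ − x̄): -3.2250, -1.0250, -5.0250, 9.2750
Σ(xᵢ − x̄)² = 122.7275 ⇒ m₂ = 122.7275/4 = 30.68187
Σ(xᵢ − x̄)³ = 636.3844 ⇒ m₃ = 636.3844/4 = 159.09609
m₂^(3/2) = 30.68187^(1.5) = 169.95066
g₁ = m₃ / m₂^(3/2) = 159.09609 / 169.95066 ≈ 0.9361

0.9361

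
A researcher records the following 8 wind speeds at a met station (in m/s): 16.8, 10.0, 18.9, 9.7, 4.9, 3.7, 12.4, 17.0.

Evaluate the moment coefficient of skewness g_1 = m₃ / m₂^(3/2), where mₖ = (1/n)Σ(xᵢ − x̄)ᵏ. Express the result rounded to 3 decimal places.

x̄ = (16.8 + 10.0 + 18.9 + 9.7 + 4.9 + 3.7 + 12.4 + 17.0) / 8 = 11.6750
deviations (xᵢ − x̄): 5.1250, -1.6750, 7.2250, -1.9750, -6.7750, -7.9750, 0.7250, 5.3250
Σ(xᵢ − x̄)² = 223.5550 ⇒ m₂ = 223.5550/8 = 27.94437
Σ(xᵢ − x̄)³ = -167.4593 ⇒ m₃ = -167.4593/8 = -20.93241
m₂^(3/2) = 27.94437^(1.5) = 147.72078
g_1 = m₃ / m₂^(3/2) = -20.93241 / 147.72078 ≈ -0.142

-0.142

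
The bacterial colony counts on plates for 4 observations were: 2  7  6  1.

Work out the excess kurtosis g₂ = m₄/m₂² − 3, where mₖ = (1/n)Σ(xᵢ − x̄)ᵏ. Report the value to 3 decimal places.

-1.852

x̄ = 4.0000
Σ(xᵢ − x̄)² = 26.0000 ⇒ m₂ = 6.50000
Σ(xᵢ − x̄)⁴ = 194.0000 ⇒ m₄ = 48.50000
m₂² = 42.25000
g₂ = m₄/m₂² − 3 = 1.14793 − 3 ≈ -1.852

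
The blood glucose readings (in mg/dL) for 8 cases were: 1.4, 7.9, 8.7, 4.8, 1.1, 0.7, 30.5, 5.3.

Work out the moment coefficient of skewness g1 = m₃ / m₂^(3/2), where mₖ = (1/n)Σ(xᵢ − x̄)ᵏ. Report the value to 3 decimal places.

x̄ = (1.4 + 7.9 + 8.7 + 4.8 + 1.1 + 0.7 + 30.5 + 5.3) / 8 = 7.5500
deviations (xᵢ − x̄): -6.1500, 0.3500, 1.1500, -2.7500, -6.4500, -6.8500, 22.9500, -2.2500
Σ(xᵢ − x̄)² = 667.1200 ⇒ m₂ = 667.1200/8 = 83.39000
Σ(xᵢ − x̄)³ = 11234.8350 ⇒ m₃ = 11234.8350/8 = 1404.35438
m₂^(3/2) = 83.39000^(1.5) = 761.50185
g1 = m₃ / m₂^(3/2) = 1404.35438 / 761.50185 ≈ 1.844

1.844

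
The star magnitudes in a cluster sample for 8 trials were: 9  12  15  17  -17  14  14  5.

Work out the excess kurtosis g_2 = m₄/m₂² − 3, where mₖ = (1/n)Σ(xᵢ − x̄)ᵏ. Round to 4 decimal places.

x̄ = 8.6250
Σ(xᵢ − x̄)² = 849.8750 ⇒ m₂ = 106.23438
Σ(xᵢ − x̄)⁴ = 439720.0566 ⇒ m₄ = 54965.00708
m₂² = 11285.74243
g_2 = m₄/m₂² − 3 = 4.87030 − 3 ≈ 1.8703

1.8703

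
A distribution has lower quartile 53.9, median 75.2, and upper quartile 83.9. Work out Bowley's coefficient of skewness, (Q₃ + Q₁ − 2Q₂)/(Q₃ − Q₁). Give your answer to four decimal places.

-0.4200

numerator: Q₃ + Q₁ − 2Q₂ = 83.9 + 53.9 − 2×75.2 = -12.6000
denominator: Q₃ − Q₁ = 83.9 − 53.9 = 30.0000
Bowley skewness = -12.6000 / 30.0000 ≈ -0.4200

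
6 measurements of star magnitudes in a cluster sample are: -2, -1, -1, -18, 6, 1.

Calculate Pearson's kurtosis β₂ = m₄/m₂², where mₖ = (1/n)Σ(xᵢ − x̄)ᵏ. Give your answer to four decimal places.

3.4872

x̄ = -2.5000
Σ(xᵢ − x̄)² = 329.5000 ⇒ m₂ = 54.91667
Σ(xᵢ − x̄)⁴ = 63100.3750 ⇒ m₄ = 10516.72917
m₂² = 3015.84028
β₂ = m₄/m₂² = 10516.72917 / 3015.84028 ≈ 3.4872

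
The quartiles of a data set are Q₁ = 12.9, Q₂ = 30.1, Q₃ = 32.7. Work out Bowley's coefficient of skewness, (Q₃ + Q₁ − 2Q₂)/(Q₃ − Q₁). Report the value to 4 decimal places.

-0.7374

numerator: Q₃ + Q₁ − 2Q₂ = 32.7 + 12.9 − 2×30.1 = -14.6000
denominator: Q₃ − Q₁ = 32.7 − 12.9 = 19.8000
Bowley skewness = -14.6000 / 19.8000 ≈ -0.7374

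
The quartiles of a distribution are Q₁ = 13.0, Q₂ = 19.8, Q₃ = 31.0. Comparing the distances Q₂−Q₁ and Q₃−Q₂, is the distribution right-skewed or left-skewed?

Q₂ − Q₁ = 6.8;  Q₃ − Q₂ = 11.2
Q₃ − Q₂ > Q₂ − Q₁ ⇒ the upper half is more spread out ⇒ right-skewed.

right-skewed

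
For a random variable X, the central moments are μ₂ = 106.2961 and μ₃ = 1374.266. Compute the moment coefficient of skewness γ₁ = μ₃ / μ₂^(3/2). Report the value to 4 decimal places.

1.2540

σ = √μ₂ = √106.2961 = 10.31000
σ³ = μ₂^(3/2) = 1095.91279
γ₁ = μ₃/σ³ = 1374.266 / 1095.91279 ≈ 1.2540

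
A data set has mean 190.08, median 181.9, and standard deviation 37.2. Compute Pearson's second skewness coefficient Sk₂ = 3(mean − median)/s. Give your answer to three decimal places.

0.660

Sk₂ = 3(190.08 − 181.9) / 37.2 = 3 × 8.1800 / 37.2
    = 24.5400 / 37.2 ≈ 0.660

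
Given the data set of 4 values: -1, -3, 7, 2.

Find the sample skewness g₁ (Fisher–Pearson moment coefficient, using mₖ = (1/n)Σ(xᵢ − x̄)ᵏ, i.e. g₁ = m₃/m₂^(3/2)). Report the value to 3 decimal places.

0.479

x̄ = (-1 - 3 + 7 + 2) / 4 = 1.2500
deviations (xᵢ − x̄): -2.2500, -4.2500, 5.7500, 0.7500
Σ(xᵢ − x̄)² = 56.7500 ⇒ m₂ = 56.7500/4 = 14.18750
Σ(xᵢ − x̄)³ = 102.3750 ⇒ m₃ = 102.3750/4 = 25.59375
m₂^(3/2) = 14.18750^(1.5) = 53.43906
g₁ = m₃ / m₂^(3/2) = 25.59375 / 53.43906 ≈ 0.479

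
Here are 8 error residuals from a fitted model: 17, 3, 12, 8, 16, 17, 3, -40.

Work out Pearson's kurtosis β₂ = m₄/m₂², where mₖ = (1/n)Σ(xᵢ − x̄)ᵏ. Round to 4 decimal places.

x̄ = 4.5000
Σ(xᵢ − x̄)² = 2498.0000 ⇒ m₂ = 312.25000
Σ(xᵢ − x̄)⁴ = 3991032.5000 ⇒ m₄ = 498879.06250
m₂² = 97500.06250
β₂ = m₄/m₂² = 498879.06250 / 97500.06250 ≈ 5.1167

5.1167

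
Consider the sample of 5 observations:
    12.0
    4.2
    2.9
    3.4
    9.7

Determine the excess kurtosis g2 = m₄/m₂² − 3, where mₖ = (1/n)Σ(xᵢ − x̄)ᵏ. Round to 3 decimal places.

x̄ = 6.4400
Σ(xᵢ − x̄)² = 68.3320 ⇒ m₂ = 13.66640
Σ(xᵢ − x̄)⁴ = 1336.2210 ⇒ m₄ = 267.24421
m₂² = 186.77049
g2 = m₄/m₂² − 3 = 1.43087 − 3 ≈ -1.569

-1.569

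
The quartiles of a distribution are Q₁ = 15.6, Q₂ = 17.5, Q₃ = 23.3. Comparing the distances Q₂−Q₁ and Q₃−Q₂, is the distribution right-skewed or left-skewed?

Q₂ − Q₁ = 1.9;  Q₃ − Q₂ = 5.8
Q₃ − Q₂ > Q₂ − Q₁ ⇒ the upper half is more spread out ⇒ right-skewed.

right-skewed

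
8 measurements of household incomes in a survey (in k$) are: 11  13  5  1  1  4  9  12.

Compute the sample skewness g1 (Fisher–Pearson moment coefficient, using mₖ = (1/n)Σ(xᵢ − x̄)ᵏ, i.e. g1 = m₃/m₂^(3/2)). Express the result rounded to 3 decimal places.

x̄ = (11 + 13 + 5 + 1 + 1 + 4 + 9 + 12) / 8 = 7.0000
deviations (xᵢ − x̄): 4.0000, 6.0000, -2.0000, -6.0000, -6.0000, -3.0000, 2.0000, 5.0000
Σ(xᵢ − x̄)² = 166.0000 ⇒ m₂ = 166.0000/8 = 20.75000
Σ(xᵢ − x̄)³ = -54.0000 ⇒ m₃ = -54.0000/8 = -6.75000
m₂^(3/2) = 20.75000^(1.5) = 94.52075
g1 = m₃ / m₂^(3/2) = -6.75000 / 94.52075 ≈ -0.071

-0.071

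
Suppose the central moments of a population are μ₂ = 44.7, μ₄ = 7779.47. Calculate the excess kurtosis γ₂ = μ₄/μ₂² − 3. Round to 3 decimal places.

μ₂² = 44.7² = 1998.09000
μ₄/μ₂² = 7779.47 / 1998.09000 = 3.89345
γ₂ = 3.89345 − 3 ≈ 0.893

0.893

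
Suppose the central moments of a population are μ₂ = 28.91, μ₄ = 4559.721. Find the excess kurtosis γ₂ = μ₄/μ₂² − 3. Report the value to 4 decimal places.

2.4556

μ₂² = 28.91² = 835.78810
μ₄/μ₂² = 4559.721 / 835.78810 = 5.45559
γ₂ = 5.45559 − 3 ≈ 2.4556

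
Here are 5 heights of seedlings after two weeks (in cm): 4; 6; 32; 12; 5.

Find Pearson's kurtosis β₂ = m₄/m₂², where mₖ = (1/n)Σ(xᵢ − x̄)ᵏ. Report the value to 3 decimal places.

x̄ = 11.8000
Σ(xᵢ − x̄)² = 548.8000 ⇒ m₂ = 109.76000
Σ(xᵢ − x̄)⁴ = 173467.9360 ⇒ m₄ = 34693.58720
m₂² = 12047.25760
β₂ = m₄/m₂² = 34693.58720 / 12047.25760 ≈ 2.880

2.880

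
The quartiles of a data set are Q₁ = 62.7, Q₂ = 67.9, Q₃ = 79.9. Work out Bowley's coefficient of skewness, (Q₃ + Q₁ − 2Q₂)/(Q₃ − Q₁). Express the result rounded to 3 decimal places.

0.395

numerator: Q₃ + Q₁ − 2Q₂ = 79.9 + 62.7 − 2×67.9 = 6.8000
denominator: Q₃ − Q₁ = 79.9 − 62.7 = 17.2000
Bowley skewness = 6.8000 / 17.2000 ≈ 0.395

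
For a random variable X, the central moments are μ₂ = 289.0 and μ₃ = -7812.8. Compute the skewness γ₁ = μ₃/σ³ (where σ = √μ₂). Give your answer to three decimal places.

σ = √μ₂ = √289.0 = 17.00000
σ³ = μ₂^(3/2) = 4913.00000
γ₁ = μ₃/σ³ = -7812.8 / 4913.00000 ≈ -1.590

-1.590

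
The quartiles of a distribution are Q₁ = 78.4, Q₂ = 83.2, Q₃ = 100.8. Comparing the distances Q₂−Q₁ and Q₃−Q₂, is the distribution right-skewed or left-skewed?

Q₂ − Q₁ = 4.8;  Q₃ − Q₂ = 17.6
Q₃ − Q₂ > Q₂ − Q₁ ⇒ the upper half is more spread out ⇒ right-skewed.

right-skewed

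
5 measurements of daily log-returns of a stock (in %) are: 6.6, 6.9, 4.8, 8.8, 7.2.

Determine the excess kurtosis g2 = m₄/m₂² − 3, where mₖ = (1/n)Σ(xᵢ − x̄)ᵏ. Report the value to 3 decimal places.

x̄ = 6.8600
Σ(xᵢ − x̄)² = 8.1920 ⇒ m₂ = 1.63840
Σ(xᵢ − x̄)⁴ = 32.1908 ⇒ m₄ = 6.43815
m₂² = 2.68435
g2 = m₄/m₂² − 3 = 2.39840 − 3 ≈ -0.602

-0.602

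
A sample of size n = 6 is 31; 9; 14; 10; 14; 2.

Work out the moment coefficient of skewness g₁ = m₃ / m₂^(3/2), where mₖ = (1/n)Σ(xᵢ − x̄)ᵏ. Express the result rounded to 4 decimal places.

0.9433

x̄ = (31 + 9 + 14 + 10 + 14 + 2) / 6 = 13.3333
deviations (xᵢ − x̄): 17.6667, -4.3333, 0.6667, -3.3333, 0.6667, -11.3333
Σ(xᵢ − x̄)² = 471.3333 ⇒ m₂ = 471.3333/6 = 78.55556
Σ(xᵢ − x̄)³ = 3940.4444 ⇒ m₃ = 3940.4444/6 = 656.74074
m₂^(3/2) = 78.55556^(1.5) = 696.25024
g₁ = m₃ / m₂^(3/2) = 656.74074 / 696.25024 ≈ 0.9433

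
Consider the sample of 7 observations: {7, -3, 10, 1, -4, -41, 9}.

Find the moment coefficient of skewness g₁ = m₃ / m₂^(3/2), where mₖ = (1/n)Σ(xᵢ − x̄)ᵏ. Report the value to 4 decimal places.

-1.6269

x̄ = (7 - 3 + 10 + 1 - 4 - 41 + 9) / 7 = -3.0000
deviations (xᵢ − x̄): 10.0000, 0.0000, 13.0000, 4.0000, -1.0000, -38.0000, 12.0000
Σ(xᵢ − x̄)² = 1874.0000 ⇒ m₂ = 1874.0000/7 = 267.71429
Σ(xᵢ − x̄)³ = -49884.0000 ⇒ m₃ = -49884.0000/7 = -7126.28571
m₂^(3/2) = 267.71429^(1.5) = 4380.33494
g₁ = m₃ / m₂^(3/2) = -7126.28571 / 4380.33494 ≈ -1.6269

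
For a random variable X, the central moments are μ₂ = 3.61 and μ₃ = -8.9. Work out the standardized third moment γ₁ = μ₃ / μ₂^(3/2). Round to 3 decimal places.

-1.298

σ = √μ₂ = √3.61 = 1.90000
σ³ = μ₂^(3/2) = 6.85900
γ₁ = μ₃/σ³ = -8.9 / 6.85900 ≈ -1.298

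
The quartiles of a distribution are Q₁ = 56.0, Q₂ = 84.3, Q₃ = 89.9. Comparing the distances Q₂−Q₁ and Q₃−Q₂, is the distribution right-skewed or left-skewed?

Q₂ − Q₁ = 28.3;  Q₃ − Q₂ = 5.6
Q₂ − Q₁ > Q₃ − Q₂ ⇒ the lower half is more spread out ⇒ left-skewed.

left-skewed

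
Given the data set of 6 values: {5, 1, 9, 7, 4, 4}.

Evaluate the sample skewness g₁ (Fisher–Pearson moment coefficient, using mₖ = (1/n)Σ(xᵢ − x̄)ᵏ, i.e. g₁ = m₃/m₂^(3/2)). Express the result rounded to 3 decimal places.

x̄ = (5 + 1 + 9 + 7 + 4 + 4) / 6 = 5.0000
deviations (xᵢ − x̄): 0.0000, -4.0000, 4.0000, 2.0000, -1.0000, -1.0000
Σ(xᵢ − x̄)² = 38.0000 ⇒ m₂ = 38.0000/6 = 6.33333
Σ(xᵢ − x̄)³ = 6.0000 ⇒ m₃ = 6.0000/6 = 1.00000
m₂^(3/2) = 6.33333^(1.5) = 15.93854
g₁ = m₃ / m₂^(3/2) = 1.00000 / 15.93854 ≈ 0.063

0.063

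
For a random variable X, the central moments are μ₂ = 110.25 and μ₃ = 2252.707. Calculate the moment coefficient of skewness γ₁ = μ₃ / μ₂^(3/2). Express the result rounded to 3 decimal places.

1.946

σ = √μ₂ = √110.25 = 10.50000
σ³ = μ₂^(3/2) = 1157.62500
γ₁ = μ₃/σ³ = 2252.707 / 1157.62500 ≈ 1.946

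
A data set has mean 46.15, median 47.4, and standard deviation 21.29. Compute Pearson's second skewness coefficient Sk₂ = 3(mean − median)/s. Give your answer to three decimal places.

-0.176

Sk₂ = 3(46.15 − 47.4) / 21.29 = 3 × -1.2500 / 21.29
    = -3.7500 / 21.29 ≈ -0.176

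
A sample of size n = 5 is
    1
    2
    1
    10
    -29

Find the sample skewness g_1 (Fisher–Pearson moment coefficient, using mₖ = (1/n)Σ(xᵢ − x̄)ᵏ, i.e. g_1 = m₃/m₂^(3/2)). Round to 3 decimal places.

x̄ = (1 + 2 + 1 + 10 - 29) / 5 = -3.0000
deviations (xᵢ − x̄): 4.0000, 5.0000, 4.0000, 13.0000, -26.0000
Σ(xᵢ − x̄)² = 902.0000 ⇒ m₂ = 902.0000/5 = 180.40000
Σ(xᵢ − x̄)³ = -15126.0000 ⇒ m₃ = -15126.0000/5 = -3025.20000
m₂^(3/2) = 180.40000^(1.5) = 2423.00773
g_1 = m₃ / m₂^(3/2) = -3025.20000 / 2423.00773 ≈ -1.249

-1.249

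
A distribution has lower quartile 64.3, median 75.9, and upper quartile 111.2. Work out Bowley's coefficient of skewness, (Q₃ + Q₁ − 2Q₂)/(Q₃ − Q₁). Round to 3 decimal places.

0.505

numerator: Q₃ + Q₁ − 2Q₂ = 111.2 + 64.3 − 2×75.9 = 23.7000
denominator: Q₃ − Q₁ = 111.2 − 64.3 = 46.9000
Bowley skewness = 23.7000 / 46.9000 ≈ 0.505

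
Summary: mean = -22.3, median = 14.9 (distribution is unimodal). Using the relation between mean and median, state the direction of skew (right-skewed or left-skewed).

left-skewed

mean − median = -22.3 − 14.9 = -37.2
mean < median ⇒ the longer tail is on the left ⇒ left-skewed (negatively skewed).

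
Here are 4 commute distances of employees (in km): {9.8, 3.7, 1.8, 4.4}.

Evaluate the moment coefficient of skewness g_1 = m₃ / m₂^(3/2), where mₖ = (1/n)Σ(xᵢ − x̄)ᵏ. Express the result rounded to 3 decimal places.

x̄ = (9.8 + 3.7 + 1.8 + 4.4) / 4 = 4.9250
deviations (xᵢ − x̄): 4.8750, -1.2250, -3.1250, -0.5250
Σ(xᵢ − x̄)² = 35.3075 ⇒ m₂ = 35.3075/4 = 8.82688
Σ(xᵢ − x̄)³ = 83.3569 ⇒ m₃ = 83.3569/4 = 20.83922
m₂^(3/2) = 8.82688^(1.5) = 26.22470
g_1 = m₃ / m₂^(3/2) = 20.83922 / 26.22470 ≈ 0.795

0.795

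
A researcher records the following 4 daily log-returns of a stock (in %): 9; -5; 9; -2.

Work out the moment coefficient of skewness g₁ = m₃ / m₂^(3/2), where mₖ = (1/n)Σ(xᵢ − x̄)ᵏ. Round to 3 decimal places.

x̄ = (9 - 5 + 9 - 2) / 4 = 2.7500
deviations (xᵢ − x̄): 6.2500, -7.7500, 6.2500, -4.7500
Σ(xᵢ − x̄)² = 160.7500 ⇒ m₂ = 160.7500/4 = 40.18750
Σ(xᵢ − x̄)³ = -84.3750 ⇒ m₃ = -84.3750/4 = -21.09375
m₂^(3/2) = 40.18750^(1.5) = 254.76308
g₁ = m₃ / m₂^(3/2) = -21.09375 / 254.76308 ≈ -0.083

-0.083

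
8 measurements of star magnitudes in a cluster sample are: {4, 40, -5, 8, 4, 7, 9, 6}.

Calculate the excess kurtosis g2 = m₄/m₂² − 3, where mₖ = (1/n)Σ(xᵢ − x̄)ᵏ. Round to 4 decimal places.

2.0989

x̄ = 9.1250
Σ(xᵢ − x̄)² = 1220.8750 ⇒ m₂ = 152.60938
Σ(xᵢ − x̄)⁴ = 950018.9629 ⇒ m₄ = 118752.37036
m₂² = 23289.62134
g2 = m₄/m₂² − 3 = 5.09894 − 3 ≈ 2.0989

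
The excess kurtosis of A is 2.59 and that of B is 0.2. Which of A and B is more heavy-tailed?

A

Higher excess kurtosis ⇒ heavier tails relative to the normal distribution.
2.59 vs 0.2: the larger is 2.59, so A has heavier tails.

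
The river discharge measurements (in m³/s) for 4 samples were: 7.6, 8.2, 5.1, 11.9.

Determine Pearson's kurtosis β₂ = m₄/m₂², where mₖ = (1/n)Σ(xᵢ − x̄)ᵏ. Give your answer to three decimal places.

x̄ = 8.2000
Σ(xᵢ − x̄)² = 23.6600 ⇒ m₂ = 5.91500
Σ(xᵢ − x̄)⁴ = 279.8978 ⇒ m₄ = 69.97445
m₂² = 34.98723
β₂ = m₄/m₂² = 69.97445 / 34.98723 ≈ 2.000

2.000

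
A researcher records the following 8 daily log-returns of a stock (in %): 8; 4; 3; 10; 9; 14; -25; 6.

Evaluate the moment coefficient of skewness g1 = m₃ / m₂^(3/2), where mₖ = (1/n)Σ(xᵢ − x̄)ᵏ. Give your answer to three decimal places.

x̄ = (8 + 4 + 3 + 10 + 9 + 14 - 25 + 6) / 8 = 3.6250
deviations (xᵢ − x̄): 4.3750, 0.3750, -0.6250, 6.3750, 5.3750, 10.3750, -28.6250, 2.3750
Σ(xᵢ − x̄)² = 1021.8750 ⇒ m₂ = 1021.8750/8 = 127.73438
Σ(xᵢ − x̄)³ = -21826.9688 ⇒ m₃ = -21826.9688/8 = -2728.37109
m₂^(3/2) = 127.73438^(1.5) = 1443.64922
g1 = m₃ / m₂^(3/2) = -2728.37109 / 1443.64922 ≈ -1.890

-1.890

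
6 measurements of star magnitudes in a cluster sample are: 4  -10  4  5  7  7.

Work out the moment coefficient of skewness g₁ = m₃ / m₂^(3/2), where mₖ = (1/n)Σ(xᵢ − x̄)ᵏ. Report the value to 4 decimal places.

x̄ = (4 - 10 + 4 + 5 + 7 + 7) / 6 = 2.8333
deviations (xᵢ − x̄): 1.1667, -12.8333, 1.1667, 2.1667, 4.1667, 4.1667
Σ(xᵢ − x̄)² = 206.8333 ⇒ m₂ = 206.8333/6 = 34.47222
Σ(xᵢ − x̄)³ = -1955.5556 ⇒ m₃ = -1955.5556/6 = -325.92593
m₂^(3/2) = 34.47222^(1.5) = 202.39693
g₁ = m₃ / m₂^(3/2) = -325.92593 / 202.39693 ≈ -1.6103

-1.6103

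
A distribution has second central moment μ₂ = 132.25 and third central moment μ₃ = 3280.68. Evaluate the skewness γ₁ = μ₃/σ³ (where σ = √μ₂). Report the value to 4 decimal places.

σ = √μ₂ = √132.25 = 11.50000
σ³ = μ₂^(3/2) = 1520.87500
γ₁ = μ₃/σ³ = 3280.68 / 1520.87500 ≈ 2.1571

2.1571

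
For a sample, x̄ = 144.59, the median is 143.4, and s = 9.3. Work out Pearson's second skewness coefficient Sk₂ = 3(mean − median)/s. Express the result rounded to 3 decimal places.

Sk₂ = 3(144.59 − 143.4) / 9.3 = 3 × 1.1900 / 9.3
    = 3.5700 / 9.3 ≈ 0.384

0.384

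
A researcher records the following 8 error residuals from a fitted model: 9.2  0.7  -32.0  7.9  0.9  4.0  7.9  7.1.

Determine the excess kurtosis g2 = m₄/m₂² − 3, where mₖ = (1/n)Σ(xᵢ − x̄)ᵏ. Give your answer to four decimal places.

2.5035

x̄ = 0.7125
Σ(xᵢ − x̄)² = 1297.1087 ⇒ m₂ = 162.13859
Σ(xᵢ − x̄)⁴ = 1157438.8228 ⇒ m₄ = 144679.85285
m₂² = 26288.92358
g2 = m₄/m₂² − 3 = 5.50345 − 3 ≈ 2.5035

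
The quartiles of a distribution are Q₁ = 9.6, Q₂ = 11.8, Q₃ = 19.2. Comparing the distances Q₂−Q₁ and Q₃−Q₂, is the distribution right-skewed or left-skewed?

right-skewed

Q₂ − Q₁ = 2.2;  Q₃ − Q₂ = 7.4
Q₃ − Q₂ > Q₂ − Q₁ ⇒ the upper half is more spread out ⇒ right-skewed.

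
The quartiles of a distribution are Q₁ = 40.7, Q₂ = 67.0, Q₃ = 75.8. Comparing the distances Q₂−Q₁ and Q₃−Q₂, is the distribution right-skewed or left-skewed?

Q₂ − Q₁ = 26.3;  Q₃ − Q₂ = 8.8
Q₂ − Q₁ > Q₃ − Q₂ ⇒ the lower half is more spread out ⇒ left-skewed.

left-skewed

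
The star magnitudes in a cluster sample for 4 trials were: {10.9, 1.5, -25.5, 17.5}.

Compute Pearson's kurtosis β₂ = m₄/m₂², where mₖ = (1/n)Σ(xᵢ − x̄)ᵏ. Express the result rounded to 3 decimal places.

x̄ = 1.1000
Σ(xᵢ − x̄)² = 1072.7200 ⇒ m₂ = 268.18000
Σ(xᵢ − x̄)⁴ = 582204.3424 ⇒ m₄ = 145551.08560
m₂² = 71920.51240
β₂ = m₄/m₂² = 145551.08560 / 71920.51240 ≈ 2.024

2.024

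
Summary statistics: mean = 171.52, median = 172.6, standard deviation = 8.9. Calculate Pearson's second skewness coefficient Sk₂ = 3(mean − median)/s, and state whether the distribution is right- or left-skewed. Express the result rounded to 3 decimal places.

Sk₂ = 3(171.52 − 172.6) / 8.9 = 3 × -1.0800 / 8.9
    = -3.2400 / 8.9 ≈ -0.364
Sk₂ < 0 ⇒ mean < median ⇒ left-skewed (negative skew).

-0.364, left-skewed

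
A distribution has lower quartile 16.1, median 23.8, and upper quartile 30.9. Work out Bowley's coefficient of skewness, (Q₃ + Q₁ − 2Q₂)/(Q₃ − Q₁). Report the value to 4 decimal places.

numerator: Q₃ + Q₁ − 2Q₂ = 30.9 + 16.1 − 2×23.8 = -0.6000
denominator: Q₃ − Q₁ = 30.9 − 16.1 = 14.8000
Bowley skewness = -0.6000 / 14.8000 ≈ -0.0405

-0.0405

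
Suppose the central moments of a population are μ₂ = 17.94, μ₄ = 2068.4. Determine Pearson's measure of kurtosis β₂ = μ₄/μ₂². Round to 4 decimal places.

μ₂² = 17.94² = 321.84360
μ₄/μ₂² = 2068.4 / 321.84360 = 6.42672
β₂ ≈ 6.4267

6.4267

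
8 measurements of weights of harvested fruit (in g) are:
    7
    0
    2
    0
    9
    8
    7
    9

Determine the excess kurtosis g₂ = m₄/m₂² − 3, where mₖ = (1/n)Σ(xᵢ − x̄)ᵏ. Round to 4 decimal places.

-1.5446

x̄ = 5.2500
Σ(xᵢ − x̄)² = 107.5000 ⇒ m₂ = 13.43750
Σ(xᵢ − x̄)⁴ = 2102.4063 ⇒ m₄ = 262.80078
m₂² = 180.56641
g₂ = m₄/m₂² − 3 = 1.45542 − 3 ≈ -1.5446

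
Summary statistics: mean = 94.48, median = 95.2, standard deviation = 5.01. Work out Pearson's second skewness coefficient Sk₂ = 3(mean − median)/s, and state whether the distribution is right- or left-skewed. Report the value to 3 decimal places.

Sk₂ = 3(94.48 − 95.2) / 5.01 = 3 × -0.7200 / 5.01
    = -2.1600 / 5.01 ≈ -0.431
Sk₂ < 0 ⇒ mean < median ⇒ left-skewed (negative skew).

-0.431, left-skewed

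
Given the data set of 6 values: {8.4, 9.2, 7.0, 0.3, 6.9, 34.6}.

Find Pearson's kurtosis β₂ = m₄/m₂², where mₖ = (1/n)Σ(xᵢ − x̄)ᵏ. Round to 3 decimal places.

x̄ = 11.0667
Σ(xᵢ − x̄)² = 714.2333 ⇒ m₂ = 119.03889
Σ(xᵢ − x̄)⁴ = 320789.4505 ⇒ m₄ = 53464.90842
m₂² = 14170.25707
β₂ = m₄/m₂² = 53464.90842 / 14170.25707 ≈ 3.773

3.773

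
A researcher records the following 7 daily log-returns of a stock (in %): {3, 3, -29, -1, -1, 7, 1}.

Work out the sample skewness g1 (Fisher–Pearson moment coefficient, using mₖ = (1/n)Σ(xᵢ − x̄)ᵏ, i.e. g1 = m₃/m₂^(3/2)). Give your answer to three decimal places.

-1.811

x̄ = (3 + 3 - 29 - 1 - 1 + 7 + 1) / 7 = -2.4286
deviations (xᵢ − x̄): 5.4286, 5.4286, -26.5714, 1.4286, 1.4286, 9.4286, 3.4286
Σ(xᵢ − x̄)² = 869.7143 ⇒ m₂ = 869.7143/7 = 124.24490
Σ(xᵢ − x̄)³ = -17556.2449 ⇒ m₃ = -17556.2449/7 = -2508.03499
m₂^(3/2) = 124.24490^(1.5) = 1384.89818
g1 = m₃ / m₂^(3/2) = -2508.03499 / 1384.89818 ≈ -1.811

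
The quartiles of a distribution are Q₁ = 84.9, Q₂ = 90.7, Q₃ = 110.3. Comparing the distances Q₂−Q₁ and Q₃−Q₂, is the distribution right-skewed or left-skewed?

Q₂ − Q₁ = 5.8;  Q₃ − Q₂ = 19.6
Q₃ − Q₂ > Q₂ − Q₁ ⇒ the upper half is more spread out ⇒ right-skewed.

right-skewed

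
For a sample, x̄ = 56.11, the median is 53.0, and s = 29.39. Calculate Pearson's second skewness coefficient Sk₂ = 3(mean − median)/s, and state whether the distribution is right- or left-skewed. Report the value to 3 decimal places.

0.317, right-skewed

Sk₂ = 3(56.11 − 53.0) / 29.39 = 3 × 3.1100 / 29.39
    = 9.3300 / 29.39 ≈ 0.317
Sk₂ > 0 ⇒ mean > median ⇒ right-skewed (positive skew).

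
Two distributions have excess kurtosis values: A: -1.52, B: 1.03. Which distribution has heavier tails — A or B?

B

Higher excess kurtosis ⇒ heavier tails relative to the normal distribution.
-1.52 vs 1.03: the larger is 1.03, so B has heavier tails. (B is leptokurtic — heavier-than-normal tails; the other is platykurtic.)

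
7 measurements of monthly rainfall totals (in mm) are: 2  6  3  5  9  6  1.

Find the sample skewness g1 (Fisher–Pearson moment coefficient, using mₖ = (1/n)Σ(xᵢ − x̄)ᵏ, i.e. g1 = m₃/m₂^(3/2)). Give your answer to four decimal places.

0.2254

x̄ = (2 + 6 + 3 + 5 + 9 + 6 + 1) / 7 = 4.5714
deviations (xᵢ − x̄): -2.5714, 1.4286, -1.5714, 0.4286, 4.4286, 1.4286, -3.5714
Σ(xᵢ − x̄)² = 45.7143 ⇒ m₂ = 45.7143/7 = 6.53061
Σ(xᵢ − x̄)³ = 26.3265 ⇒ m₃ = 26.3265/7 = 3.76093
m₂^(3/2) = 6.53061^(1.5) = 16.68902
g1 = m₃ / m₂^(3/2) = 3.76093 / 16.68902 ≈ 0.2254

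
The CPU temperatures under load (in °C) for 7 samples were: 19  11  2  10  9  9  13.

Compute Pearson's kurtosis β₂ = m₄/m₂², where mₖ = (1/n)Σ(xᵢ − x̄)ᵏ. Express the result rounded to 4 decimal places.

3.0304

x̄ = 10.4286
Σ(xᵢ − x̄)² = 155.7143 ⇒ m₂ = 22.24490
Σ(xᵢ − x̄)⁴ = 10496.7405 ⇒ m₄ = 1499.53436
m₂² = 494.83549
β₂ = m₄/m₂² = 1499.53436 / 494.83549 ≈ 3.0304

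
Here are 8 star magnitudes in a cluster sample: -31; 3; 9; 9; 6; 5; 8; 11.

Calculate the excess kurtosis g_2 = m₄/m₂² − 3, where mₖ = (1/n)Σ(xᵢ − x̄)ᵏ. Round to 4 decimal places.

x̄ = 2.5000
Σ(xᵢ − x̄)² = 1328.0000 ⇒ m₂ = 166.00000
Σ(xᵢ − x̄)⁴ = 1269339.5000 ⇒ m₄ = 158667.43750
m₂² = 27556.00000
g_2 = m₄/m₂² − 3 = 5.75800 − 3 ≈ 2.7580

2.7580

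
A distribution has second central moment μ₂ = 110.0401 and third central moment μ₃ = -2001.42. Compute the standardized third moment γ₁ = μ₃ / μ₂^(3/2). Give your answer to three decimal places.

σ = √μ₂ = √110.0401 = 10.49000
σ³ = μ₂^(3/2) = 1154.32065
γ₁ = μ₃/σ³ = -2001.42 / 1154.32065 ≈ -1.734

-1.734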